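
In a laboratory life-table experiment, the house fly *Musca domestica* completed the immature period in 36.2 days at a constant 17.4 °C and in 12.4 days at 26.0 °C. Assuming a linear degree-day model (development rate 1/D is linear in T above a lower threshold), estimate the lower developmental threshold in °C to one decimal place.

12.9 °C

Equal thermal constants: D₁(T₁ − T_b) = D₂(T₂ − T_b).
36.2·(17.4 − T_b) = 12.4·(26.0 − T_b)
T_b = (36.2·17.4 − 12.4·26.0) / (36.2 − 12.4) = 307.48 / 23.8 = 12.919 °C ≈ 12.9 °C.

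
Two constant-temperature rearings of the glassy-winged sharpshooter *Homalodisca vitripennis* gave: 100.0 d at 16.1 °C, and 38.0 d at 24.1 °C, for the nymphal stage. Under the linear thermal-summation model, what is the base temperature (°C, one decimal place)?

Linear rate model ⇒ the product D·(T − T_b) is constant across temperatures.
100.0·(16.1 − T_b) = 38.0·(24.1 − T_b)
T_b = (100.0·16.1 − 38.0·24.1) / (100.0 − 38.0) = 694.20 / 62.0 = 11.197 °C ≈ 11.2 °C.

11.2 °C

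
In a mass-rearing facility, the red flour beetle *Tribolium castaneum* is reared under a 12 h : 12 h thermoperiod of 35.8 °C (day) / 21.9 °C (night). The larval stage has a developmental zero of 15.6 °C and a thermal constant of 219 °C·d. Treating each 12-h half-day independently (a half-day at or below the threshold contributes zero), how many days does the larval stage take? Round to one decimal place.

16.5 days

Day half: max(0, 35.8 − 15.6) × 0.5 = 20.2 × 0.5 = 10.10 DD.
Night half: max(0, 21.9 − 15.6) × 0.5 = 6.3 × 0.5 = 3.15 DD.
Per 24 h: 13.25 DD/day.
Duration = 219 / 13.25 = 16.528 ≈ 16.5 days.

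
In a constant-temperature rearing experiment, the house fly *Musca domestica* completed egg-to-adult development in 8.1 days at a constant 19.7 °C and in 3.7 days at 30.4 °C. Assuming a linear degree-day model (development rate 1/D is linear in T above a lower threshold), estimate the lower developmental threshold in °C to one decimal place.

10.7 °C

Linear rate model ⇒ the product D·(T − T_b) is constant across temperatures.
8.1·(19.7 − T_b) = 3.7·(30.4 − T_b)
T_b = (8.1·19.7 − 3.7·30.4) / (8.1 − 3.7) = 47.09 / 4.4 = 10.702 °C ≈ 10.7 °C.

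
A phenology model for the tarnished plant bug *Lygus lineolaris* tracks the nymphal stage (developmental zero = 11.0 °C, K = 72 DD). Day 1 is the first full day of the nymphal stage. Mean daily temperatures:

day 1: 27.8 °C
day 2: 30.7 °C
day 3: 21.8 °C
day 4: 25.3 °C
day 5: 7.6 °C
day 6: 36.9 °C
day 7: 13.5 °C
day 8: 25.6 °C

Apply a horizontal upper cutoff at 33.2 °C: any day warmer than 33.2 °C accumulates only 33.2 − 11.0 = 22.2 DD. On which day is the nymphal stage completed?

day 6

Daily DD above 11.0 °C (capped at 22.2): 16.8, 19.7, 10.8, 14.3, 0.0, 22.2, 2.5, 14.6.
Cumulative: 16.8, 36.5, 47.3, 61.6, 61.6, 83.8, 86.3, 100.9.
The total first reaches 72 DD on day 6.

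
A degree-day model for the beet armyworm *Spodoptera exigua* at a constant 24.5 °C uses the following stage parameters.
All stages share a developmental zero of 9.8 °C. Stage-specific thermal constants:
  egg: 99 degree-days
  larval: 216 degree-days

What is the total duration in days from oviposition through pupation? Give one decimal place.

21.4 days

Daily accumulation at 24.5 °C = 24.5 − 9.8 = 14.7 DD/day.
Total K = 99 + 216 = 315 DD.
Total duration = 315 / 14.7 = 21.429 ≈ 21.4 days.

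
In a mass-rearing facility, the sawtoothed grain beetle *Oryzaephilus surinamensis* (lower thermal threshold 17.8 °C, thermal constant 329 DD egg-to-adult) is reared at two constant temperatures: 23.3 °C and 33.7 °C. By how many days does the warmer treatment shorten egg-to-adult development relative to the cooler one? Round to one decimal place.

39.1 days

At 23.3 °C: 329 / (23.3 − 17.8) = 329 / 5.5 = 59.818 d.
At 33.7 °C: 329 / (33.7 − 17.8) = 329 / 15.9 = 20.692 d.
Difference = |59.818 − 20.692| = 39.126 ≈ 39.1 days.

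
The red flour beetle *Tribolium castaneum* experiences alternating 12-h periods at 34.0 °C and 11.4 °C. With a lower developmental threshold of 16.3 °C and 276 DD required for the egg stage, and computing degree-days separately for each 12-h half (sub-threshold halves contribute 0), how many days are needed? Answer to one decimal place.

31.2 days

Day half: max(0, 34.0 − 16.3) × 0.5 = 17.7 × 0.5 = 8.85 DD.
Night half: max(0, 11.4 − 16.3) × 0.5 = 0.0 × 0.5 = 0.00 DD.
Per 24 h: 8.85 DD/day.
Duration = 276 / 8.85 = 31.186 ≈ 31.2 days.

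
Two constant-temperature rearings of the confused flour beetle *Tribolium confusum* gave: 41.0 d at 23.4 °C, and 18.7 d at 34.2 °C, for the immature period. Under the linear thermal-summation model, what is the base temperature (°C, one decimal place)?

14.3 °C

Under the model K = D·(T − T_b), so D₁·(T₁ − T_b) = D₂·(T₂ − T_b).
41.0·(23.4 − T_b) = 18.7·(34.2 − T_b)
T_b = (41.0·23.4 − 18.7·34.2) / (41.0 − 18.7) = 319.86 / 22.3 = 14.343 °C ≈ 14.3 °C.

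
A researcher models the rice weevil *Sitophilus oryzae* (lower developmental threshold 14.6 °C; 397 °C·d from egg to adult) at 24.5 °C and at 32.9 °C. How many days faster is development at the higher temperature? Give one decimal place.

At 24.5 °C: 397 / (24.5 − 14.6) = 397 / 9.9 = 40.101 d.
At 32.9 °C: 397 / (32.9 − 14.6) = 397 / 18.3 = 21.694 d.
Difference = |40.101 − 21.694| = 18.407 ≈ 18.4 days.

18.4 days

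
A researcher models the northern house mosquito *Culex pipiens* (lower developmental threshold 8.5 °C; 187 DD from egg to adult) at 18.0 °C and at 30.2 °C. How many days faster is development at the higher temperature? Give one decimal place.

At 18.0 °C: 187 / (18.0 − 8.5) = 187 / 9.5 = 19.684 d.
At 30.2 °C: 187 / (30.2 − 8.5) = 187 / 21.7 = 8.618 d.
Difference = |19.684 − 8.618| = 11.067 ≈ 11.1 days.

11.1 days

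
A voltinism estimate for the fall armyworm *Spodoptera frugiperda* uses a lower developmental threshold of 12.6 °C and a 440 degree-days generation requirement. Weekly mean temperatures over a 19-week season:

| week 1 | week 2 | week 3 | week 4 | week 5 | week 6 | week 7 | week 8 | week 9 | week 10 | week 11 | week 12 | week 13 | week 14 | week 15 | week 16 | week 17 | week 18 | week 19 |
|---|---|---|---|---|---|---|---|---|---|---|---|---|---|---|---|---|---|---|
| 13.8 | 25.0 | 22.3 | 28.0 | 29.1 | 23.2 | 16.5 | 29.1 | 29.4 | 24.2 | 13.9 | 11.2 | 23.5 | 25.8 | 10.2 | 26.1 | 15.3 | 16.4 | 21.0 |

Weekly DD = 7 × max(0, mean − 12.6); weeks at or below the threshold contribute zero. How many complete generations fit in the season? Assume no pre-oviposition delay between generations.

Weekly DD (7 × max(0, T̄ − 12.6)): 8.4, 86.8, 67.9, 107.8, 115.5, 74.2, 27.3, 115.5, 117.6, 81.2, 9.1, 0.0, 76.3, 92.4, 0.0, 94.5, 18.9, 26.6, 58.8.
Season total = 1178.8 DD.
Complete generations = ⌊1178.8 / 440⌋ = 2.

2 generations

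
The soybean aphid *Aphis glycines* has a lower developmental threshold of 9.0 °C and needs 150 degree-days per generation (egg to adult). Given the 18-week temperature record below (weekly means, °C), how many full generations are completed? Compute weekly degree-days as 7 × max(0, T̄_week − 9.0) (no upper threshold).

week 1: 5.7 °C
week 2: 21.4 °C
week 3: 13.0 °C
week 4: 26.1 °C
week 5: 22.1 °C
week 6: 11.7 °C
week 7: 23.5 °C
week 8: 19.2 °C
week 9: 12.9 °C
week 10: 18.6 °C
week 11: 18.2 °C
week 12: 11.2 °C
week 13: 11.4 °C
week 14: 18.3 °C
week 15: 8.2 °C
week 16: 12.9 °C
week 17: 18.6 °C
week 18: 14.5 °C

6 generations

Weekly DD (7 × max(0, T̄ − 9.0)): 0.0, 86.8, 28.0, 119.7, 91.7, 18.9, 101.5, 71.4, 27.3, 67.2, 64.4, 15.4, 16.8, 65.1, 0.0, 27.3, 67.2, 38.5.
Season total = 907.2 DD.
Complete generations = ⌊907.2 / 150⌋ = 6.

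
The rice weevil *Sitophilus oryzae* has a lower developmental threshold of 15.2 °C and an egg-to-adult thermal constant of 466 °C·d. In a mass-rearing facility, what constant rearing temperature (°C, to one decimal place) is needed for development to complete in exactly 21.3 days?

37.1 °C

Required daily accumulation = 466 / 21.3 = 21.878 DD/day.
T = T_base + 21.878 = 15.2 + 21.878 = 37.078 ≈ 37.1 °C.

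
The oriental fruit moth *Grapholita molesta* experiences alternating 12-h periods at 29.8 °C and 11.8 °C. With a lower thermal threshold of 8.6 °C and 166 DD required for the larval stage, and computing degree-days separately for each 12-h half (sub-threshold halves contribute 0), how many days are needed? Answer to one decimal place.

Day half: max(0, 29.8 − 8.6) × 0.5 = 21.2 × 0.5 = 10.60 DD.
Night half: max(0, 11.8 − 8.6) × 0.5 = 3.2 × 0.5 = 1.60 DD.
Per 24 h: 12.20 DD/day.
Duration = 166 / 12.20 = 13.607 ≈ 13.6 days.

13.6 days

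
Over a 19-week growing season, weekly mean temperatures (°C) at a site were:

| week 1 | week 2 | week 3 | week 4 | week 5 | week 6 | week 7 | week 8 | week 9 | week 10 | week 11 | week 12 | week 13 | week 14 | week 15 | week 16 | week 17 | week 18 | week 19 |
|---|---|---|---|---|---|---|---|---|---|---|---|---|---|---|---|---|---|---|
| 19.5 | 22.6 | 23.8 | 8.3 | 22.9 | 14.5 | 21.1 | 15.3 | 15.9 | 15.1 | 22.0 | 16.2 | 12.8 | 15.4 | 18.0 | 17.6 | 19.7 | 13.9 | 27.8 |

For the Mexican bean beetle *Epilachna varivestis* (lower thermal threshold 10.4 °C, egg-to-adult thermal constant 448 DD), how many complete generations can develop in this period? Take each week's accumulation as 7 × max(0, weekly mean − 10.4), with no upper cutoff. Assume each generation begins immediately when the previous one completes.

Weekly DD (7 × max(0, T̄ − 10.4)): 63.7, 85.4, 93.8, 0.0, 87.5, 28.7, 74.9, 34.3, 38.5, 32.9, 81.2, 40.6, 16.8, 35.0, 53.2, 50.4, 65.1, 24.5, 121.8.
Season total = 1028.3 DD.
Complete generations = ⌊1028.3 / 448⌋ = 2.

2 generations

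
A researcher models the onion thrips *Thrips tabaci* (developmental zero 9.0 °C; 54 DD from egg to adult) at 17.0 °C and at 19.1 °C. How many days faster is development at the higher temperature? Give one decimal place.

1.4 days

At 17.0 °C: 54 / (17.0 − 9.0) = 54 / 8.0 = 6.750 d.
At 19.1 °C: 54 / (19.1 − 9.0) = 54 / 10.1 = 5.347 d.
Difference = |6.750 − 5.347| = 1.403 ≈ 1.4 days.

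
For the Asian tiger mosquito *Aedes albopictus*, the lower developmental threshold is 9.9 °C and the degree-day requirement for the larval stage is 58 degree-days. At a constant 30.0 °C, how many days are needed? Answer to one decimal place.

Daily accumulation = 30.0 − 9.9 = 20.1 DD/day.
Duration = 58 / 20.1 = 2.886 ≈ 2.9 days.

2.9 days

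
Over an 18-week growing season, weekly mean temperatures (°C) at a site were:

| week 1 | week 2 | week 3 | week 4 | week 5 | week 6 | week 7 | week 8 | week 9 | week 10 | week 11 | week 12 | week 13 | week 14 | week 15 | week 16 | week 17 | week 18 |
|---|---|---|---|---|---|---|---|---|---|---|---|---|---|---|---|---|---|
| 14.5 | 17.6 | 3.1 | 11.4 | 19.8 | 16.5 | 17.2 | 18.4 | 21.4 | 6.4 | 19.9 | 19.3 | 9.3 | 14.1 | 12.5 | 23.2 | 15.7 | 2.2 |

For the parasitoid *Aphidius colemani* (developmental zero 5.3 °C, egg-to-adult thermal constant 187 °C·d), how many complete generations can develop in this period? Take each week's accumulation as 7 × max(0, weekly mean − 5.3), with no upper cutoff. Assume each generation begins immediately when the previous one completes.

Weekly DD (7 × max(0, T̄ − 5.3)): 64.4, 86.1, 0.0, 42.7, 101.5, 78.4, 83.3, 91.7, 112.7, 7.7, 102.2, 98.0, 28.0, 61.6, 50.4, 125.3, 72.8, 0.0.
Season total = 1206.8 DD.
Complete generations = ⌊1206.8 / 187⌋ = 6.

6 generations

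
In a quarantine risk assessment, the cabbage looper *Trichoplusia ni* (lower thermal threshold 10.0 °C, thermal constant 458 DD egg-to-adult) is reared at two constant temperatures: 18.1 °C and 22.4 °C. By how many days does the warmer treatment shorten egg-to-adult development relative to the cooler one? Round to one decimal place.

19.6 days

At 18.1 °C: 458 / (18.1 − 10.0) = 458 / 8.1 = 56.543 d.
At 22.4 °C: 458 / (22.4 − 10.0) = 458 / 12.4 = 36.935 d.
Difference = |56.543 − 36.935| = 19.608 ≈ 19.6 days.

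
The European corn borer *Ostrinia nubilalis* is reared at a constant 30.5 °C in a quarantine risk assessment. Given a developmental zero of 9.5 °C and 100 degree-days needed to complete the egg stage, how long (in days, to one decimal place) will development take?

4.8 days

Daily accumulation = 30.5 − 9.5 = 21.0 DD/day.
Duration = 100 / 21.0 = 4.762 ≈ 4.8 days.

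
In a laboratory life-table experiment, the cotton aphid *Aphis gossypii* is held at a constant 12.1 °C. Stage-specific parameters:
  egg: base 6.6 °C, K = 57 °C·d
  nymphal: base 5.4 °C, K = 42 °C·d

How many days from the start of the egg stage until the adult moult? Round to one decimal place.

egg: 57 / (12.1 − 6.6) = 57 / 5.5 = 10.364 d.
nymphal: 42 / (12.1 − 5.4) = 42 / 6.7 = 6.269 d.
Sum = 16.632 ≈ 16.6 days.

16.6 days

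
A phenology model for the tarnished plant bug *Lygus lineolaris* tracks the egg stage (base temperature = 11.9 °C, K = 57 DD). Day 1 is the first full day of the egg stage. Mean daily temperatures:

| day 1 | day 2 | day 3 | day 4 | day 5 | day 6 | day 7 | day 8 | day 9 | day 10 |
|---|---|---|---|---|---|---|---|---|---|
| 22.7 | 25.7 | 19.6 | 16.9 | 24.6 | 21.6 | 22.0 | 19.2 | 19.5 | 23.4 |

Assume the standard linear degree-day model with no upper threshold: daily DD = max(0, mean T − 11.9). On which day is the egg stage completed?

Daily DD above 11.9 °C: 10.8, 13.8, 7.7, 5.0, 12.7, 9.7, 10.1, 7.3, 7.6, 11.5.
Cumulative: 10.8, 24.6, 32.3, 37.3, 50.0, 59.7, 69.8, 77.1, 84.7, 96.2.
The total first reaches 57 DD on day 6.

day 6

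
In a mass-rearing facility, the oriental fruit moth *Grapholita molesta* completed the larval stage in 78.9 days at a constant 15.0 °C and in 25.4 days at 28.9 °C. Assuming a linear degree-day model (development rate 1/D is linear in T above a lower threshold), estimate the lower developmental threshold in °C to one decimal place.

Equal thermal constants: D₁(T₁ − T_b) = D₂(T₂ − T_b).
78.9·(15.0 − T_b) = 25.4·(28.9 − T_b)
T_b = (78.9·15.0 − 25.4·28.9) / (78.9 − 25.4) = 449.44 / 53.5 = 8.401 °C ≈ 8.4 °C.

8.4 °C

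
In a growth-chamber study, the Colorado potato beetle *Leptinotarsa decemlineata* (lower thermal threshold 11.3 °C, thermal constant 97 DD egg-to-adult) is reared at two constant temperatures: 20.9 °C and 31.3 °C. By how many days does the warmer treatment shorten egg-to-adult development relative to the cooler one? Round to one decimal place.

At 20.9 °C: 97 / (20.9 − 11.3) = 97 / 9.6 = 10.104 d.
At 31.3 °C: 97 / (31.3 − 11.3) = 97 / 20.0 = 4.850 d.
Difference = |10.104 − 4.850| = 5.254 ≈ 5.3 days.

5.3 days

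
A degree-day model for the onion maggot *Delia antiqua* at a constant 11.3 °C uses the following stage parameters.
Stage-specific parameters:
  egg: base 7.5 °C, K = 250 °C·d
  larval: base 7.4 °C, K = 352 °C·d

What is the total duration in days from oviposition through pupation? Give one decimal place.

156.0 days

egg: 250 / (11.3 − 7.5) = 250 / 3.8 = 65.789 d.
larval: 352 / (11.3 − 7.4) = 352 / 3.9 = 90.256 d.
Sum = 156.046 ≈ 156.0 days.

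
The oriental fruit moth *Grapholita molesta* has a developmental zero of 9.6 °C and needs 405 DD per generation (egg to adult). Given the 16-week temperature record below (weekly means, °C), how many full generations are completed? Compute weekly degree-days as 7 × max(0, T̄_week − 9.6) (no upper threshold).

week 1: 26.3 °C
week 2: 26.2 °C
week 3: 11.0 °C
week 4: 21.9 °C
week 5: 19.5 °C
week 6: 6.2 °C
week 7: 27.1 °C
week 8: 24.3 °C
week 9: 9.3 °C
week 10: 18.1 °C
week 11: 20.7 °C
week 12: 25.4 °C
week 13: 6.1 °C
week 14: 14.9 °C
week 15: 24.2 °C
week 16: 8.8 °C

Weekly DD (7 × max(0, T̄ − 9.6)): 116.9, 116.2, 9.8, 86.1, 69.3, 0.0, 122.5, 102.9, 0.0, 59.5, 77.7, 110.6, 0.0, 37.1, 102.2, 0.0.
Season total = 1010.8 DD.
Complete generations = ⌊1010.8 / 405⌋ = 2.

2 generations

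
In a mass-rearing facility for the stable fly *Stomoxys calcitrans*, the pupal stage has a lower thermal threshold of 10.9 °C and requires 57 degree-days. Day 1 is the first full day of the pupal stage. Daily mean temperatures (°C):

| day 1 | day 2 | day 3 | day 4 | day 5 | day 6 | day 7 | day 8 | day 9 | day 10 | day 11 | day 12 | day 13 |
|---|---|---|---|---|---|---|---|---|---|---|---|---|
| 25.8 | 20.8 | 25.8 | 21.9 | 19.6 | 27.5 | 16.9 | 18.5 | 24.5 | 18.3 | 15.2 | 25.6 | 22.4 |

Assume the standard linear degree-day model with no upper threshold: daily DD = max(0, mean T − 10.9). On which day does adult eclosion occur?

Daily DD above 10.9 °C: 14.9, 9.9, 14.9, 11.0, 8.7, 16.6, 6.0, 7.6, 13.6, 7.4, 4.3, 14.7, 11.5.
Cumulative: 14.9, 24.8, 39.7, 50.7, 59.4, 76.0, 82.0, 89.6, 103.2, 110.6, 114.9, 129.6, 141.1.
The total first reaches 57 DD on day 5.

day 5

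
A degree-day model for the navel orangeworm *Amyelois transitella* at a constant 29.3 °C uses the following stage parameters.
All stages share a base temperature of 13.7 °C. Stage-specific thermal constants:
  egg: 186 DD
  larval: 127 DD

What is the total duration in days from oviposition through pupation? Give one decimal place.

Daily accumulation at 29.3 °C = 29.3 − 13.7 = 15.6 DD/day.
Total K = 186 + 127 = 313 DD.
Total duration = 313 / 15.6 = 20.064 ≈ 20.1 days.

20.1 days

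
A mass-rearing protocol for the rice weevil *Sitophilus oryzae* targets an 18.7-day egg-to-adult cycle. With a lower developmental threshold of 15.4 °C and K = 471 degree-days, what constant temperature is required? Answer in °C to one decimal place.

40.6 °C

Required daily accumulation = 471 / 18.7 = 25.187 DD/day.
T = T_base + 25.187 = 15.4 + 25.187 = 40.587 ≈ 40.6 °C.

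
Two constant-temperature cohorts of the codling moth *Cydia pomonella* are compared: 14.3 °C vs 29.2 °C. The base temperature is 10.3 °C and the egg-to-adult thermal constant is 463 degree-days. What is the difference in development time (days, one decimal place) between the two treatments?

91.3 days

At 14.3 °C: 463 / (14.3 − 10.3) = 463 / 4.0 = 115.750 d.
At 29.2 °C: 463 / (29.2 − 10.3) = 463 / 18.9 = 24.497 d.
Difference = |115.750 − 24.497| = 91.253 ≈ 91.3 days.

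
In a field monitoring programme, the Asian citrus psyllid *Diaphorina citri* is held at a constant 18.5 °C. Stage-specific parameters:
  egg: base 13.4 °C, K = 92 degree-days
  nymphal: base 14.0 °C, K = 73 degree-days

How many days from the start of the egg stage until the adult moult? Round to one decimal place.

egg: 92 / (18.5 − 13.4) = 92 / 5.1 = 18.039 d.
nymphal: 73 / (18.5 − 14.0) = 73 / 4.5 = 16.222 d.
Sum = 34.261 ≈ 34.3 days.

34.3 days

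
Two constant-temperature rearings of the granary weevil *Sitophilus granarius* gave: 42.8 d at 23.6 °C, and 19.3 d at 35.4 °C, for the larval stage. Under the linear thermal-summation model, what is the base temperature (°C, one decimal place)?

13.9 °C

Under the model K = D·(T − T_b), so D₁·(T₁ − T_b) = D₂·(T₂ − T_b).
42.8·(23.6 − T_b) = 19.3·(35.4 − T_b)
T_b = (42.8·23.6 − 19.3·35.4) / (42.8 − 19.3) = 326.86 / 23.5 = 13.909 °C ≈ 13.9 °C.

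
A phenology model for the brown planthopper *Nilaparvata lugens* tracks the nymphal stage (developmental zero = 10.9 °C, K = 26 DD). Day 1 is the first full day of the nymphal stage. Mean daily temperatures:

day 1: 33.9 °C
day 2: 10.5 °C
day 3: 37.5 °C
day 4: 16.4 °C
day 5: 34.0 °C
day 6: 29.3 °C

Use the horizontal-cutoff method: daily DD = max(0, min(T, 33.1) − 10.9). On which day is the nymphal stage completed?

day 3

Daily DD above 10.9 °C (capped at 22.2): 22.2, 0.0, 22.2, 5.5, 22.2, 18.4.
Cumulative: 22.2, 22.2, 44.4, 49.9, 72.1, 90.5.
The total first reaches 26 DD on day 3.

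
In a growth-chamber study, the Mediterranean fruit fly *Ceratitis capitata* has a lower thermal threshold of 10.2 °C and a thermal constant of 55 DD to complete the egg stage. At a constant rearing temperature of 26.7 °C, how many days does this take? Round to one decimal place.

Daily accumulation = 26.7 − 10.2 = 16.5 DD/day.
Duration = 55 / 16.5 = 3.333 ≈ 3.3 days.

3.3 days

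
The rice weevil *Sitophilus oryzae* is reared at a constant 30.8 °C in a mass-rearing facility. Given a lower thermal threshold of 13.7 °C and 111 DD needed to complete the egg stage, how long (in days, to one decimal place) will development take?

Daily accumulation = 30.8 − 13.7 = 17.1 DD/day.
Duration = 111 / 17.1 = 6.491 ≈ 6.5 days.

6.5 days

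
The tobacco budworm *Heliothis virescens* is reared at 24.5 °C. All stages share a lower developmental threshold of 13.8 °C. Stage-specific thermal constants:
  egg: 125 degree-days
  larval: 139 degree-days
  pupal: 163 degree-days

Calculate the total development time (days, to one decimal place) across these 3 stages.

39.9 days

Daily accumulation at 24.5 °C = 24.5 − 13.8 = 10.7 DD/day.
Total K = 125 + 139 + 163 = 427 DD.
Total duration = 427 / 10.7 = 39.907 ≈ 39.9 days.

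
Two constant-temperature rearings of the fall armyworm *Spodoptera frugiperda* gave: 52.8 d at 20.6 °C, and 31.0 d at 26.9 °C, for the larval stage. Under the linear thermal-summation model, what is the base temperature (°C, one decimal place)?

Equal thermal constants: D₁(T₁ − T_b) = D₂(T₂ − T_b).
52.8·(20.6 − T_b) = 31.0·(26.9 − T_b)
T_b = (52.8·20.6 − 31.0·26.9) / (52.8 − 31.0) = 253.78 / 21.8 = 11.641 °C ≈ 11.6 °C.

11.6 °C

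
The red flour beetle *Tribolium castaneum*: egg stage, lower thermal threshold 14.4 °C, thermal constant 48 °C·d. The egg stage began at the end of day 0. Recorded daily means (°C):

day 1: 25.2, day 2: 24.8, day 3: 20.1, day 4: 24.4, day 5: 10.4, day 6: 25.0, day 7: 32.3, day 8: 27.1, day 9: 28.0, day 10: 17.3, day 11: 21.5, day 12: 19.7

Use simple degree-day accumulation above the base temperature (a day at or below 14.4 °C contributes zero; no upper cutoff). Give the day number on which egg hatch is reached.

day 7

Daily DD above 14.4 °C: 10.8, 10.4, 5.7, 10.0, 0.0, 10.6, 17.9, 12.7, 13.6, 2.9, 7.1, 5.3.
Cumulative: 10.8, 21.2, 26.9, 36.9, 36.9, 47.5, 65.4, 78.1, 91.7, 94.6, 101.7, 107.0.
The total first reaches 48 DD on day 7.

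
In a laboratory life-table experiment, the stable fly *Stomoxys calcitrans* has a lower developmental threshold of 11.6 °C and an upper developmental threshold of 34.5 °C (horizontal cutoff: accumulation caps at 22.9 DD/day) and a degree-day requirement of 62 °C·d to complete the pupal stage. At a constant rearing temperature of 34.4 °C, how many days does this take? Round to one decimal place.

2.7 days

Daily accumulation = 34.4 − 11.6 = 22.8 DD/day.
Duration = 62 / 22.8 = 2.719 ≈ 2.7 days.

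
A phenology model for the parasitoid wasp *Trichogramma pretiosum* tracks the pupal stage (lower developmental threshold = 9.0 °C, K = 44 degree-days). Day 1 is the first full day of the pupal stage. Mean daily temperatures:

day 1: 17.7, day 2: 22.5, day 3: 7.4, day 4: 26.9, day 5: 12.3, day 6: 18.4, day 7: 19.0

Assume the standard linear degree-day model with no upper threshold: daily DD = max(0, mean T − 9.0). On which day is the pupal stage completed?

Daily DD above 9.0 °C: 8.7, 13.5, 0.0, 17.9, 3.3, 9.4, 10.0.
Cumulative: 8.7, 22.2, 22.2, 40.1, 43.4, 52.8, 62.8.
The total first reaches 44 DD on day 6.

day 6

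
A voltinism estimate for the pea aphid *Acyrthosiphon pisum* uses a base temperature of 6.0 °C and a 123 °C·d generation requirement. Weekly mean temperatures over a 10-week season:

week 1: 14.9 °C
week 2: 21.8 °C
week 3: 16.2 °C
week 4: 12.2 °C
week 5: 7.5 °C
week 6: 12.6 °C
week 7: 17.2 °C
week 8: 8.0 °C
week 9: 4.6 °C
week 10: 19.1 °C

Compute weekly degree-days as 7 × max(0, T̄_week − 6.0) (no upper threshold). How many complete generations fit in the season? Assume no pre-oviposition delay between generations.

4 generations

Weekly DD (7 × max(0, T̄ − 6.0)): 62.3, 110.6, 71.4, 43.4, 10.5, 46.2, 78.4, 14.0, 0.0, 91.7.
Season total = 528.5 DD.
Complete generations = ⌊528.5 / 123⌋ = 4.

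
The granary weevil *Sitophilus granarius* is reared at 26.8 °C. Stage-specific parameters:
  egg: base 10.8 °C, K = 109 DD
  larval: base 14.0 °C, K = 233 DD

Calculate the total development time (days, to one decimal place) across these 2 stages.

25.0 days

egg: 109 / (26.8 − 10.8) = 109 / 16.0 = 6.812 d.
larval: 233 / (26.8 − 14.0) = 233 / 12.8 = 18.203 d.
Sum = 25.016 ≈ 25.0 days.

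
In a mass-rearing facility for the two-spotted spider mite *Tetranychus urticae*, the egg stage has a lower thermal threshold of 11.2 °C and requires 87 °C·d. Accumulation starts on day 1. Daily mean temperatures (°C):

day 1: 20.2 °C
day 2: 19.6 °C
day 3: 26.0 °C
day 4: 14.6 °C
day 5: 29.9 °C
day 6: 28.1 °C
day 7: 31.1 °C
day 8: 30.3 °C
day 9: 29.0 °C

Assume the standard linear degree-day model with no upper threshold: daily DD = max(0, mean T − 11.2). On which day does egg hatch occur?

Daily DD above 11.2 °C: 9.0, 8.4, 14.8, 3.4, 18.7, 16.9, 19.9, 19.1, 17.8.
Cumulative: 9.0, 17.4, 32.2, 35.6, 54.3, 71.2, 91.1, 110.2, 128.0.
The total first reaches 87 DD on day 7.

day 7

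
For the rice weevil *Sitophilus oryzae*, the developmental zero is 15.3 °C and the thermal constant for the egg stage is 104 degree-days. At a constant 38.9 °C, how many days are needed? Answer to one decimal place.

Daily accumulation = 38.9 − 15.3 = 23.6 DD/day.
Duration = 104 / 23.6 = 4.407 ≈ 4.4 days.

4.4 days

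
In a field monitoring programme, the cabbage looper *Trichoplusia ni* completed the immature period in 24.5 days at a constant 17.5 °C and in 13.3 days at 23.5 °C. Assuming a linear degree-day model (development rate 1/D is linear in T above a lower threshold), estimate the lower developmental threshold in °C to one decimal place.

Under the model K = D·(T − T_b), so D₁·(T₁ − T_b) = D₂·(T₂ − T_b).
24.5·(17.5 − T_b) = 13.3·(23.5 − T_b)
T_b = (24.5·17.5 − 13.3·23.5) / (24.5 − 13.3) = 116.20 / 11.2 = 10.375 °C ≈ 10.4 °C.

10.4 °C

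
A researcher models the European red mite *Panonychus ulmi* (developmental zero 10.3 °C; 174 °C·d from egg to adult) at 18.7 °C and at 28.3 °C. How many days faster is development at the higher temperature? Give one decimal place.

At 18.7 °C: 174 / (18.7 − 10.3) = 174 / 8.4 = 20.714 d.
At 28.3 °C: 174 / (28.3 − 10.3) = 174 / 18.0 = 9.667 d.
Difference = |20.714 − 9.667| = 11.048 ≈ 11.0 days.

11.0 days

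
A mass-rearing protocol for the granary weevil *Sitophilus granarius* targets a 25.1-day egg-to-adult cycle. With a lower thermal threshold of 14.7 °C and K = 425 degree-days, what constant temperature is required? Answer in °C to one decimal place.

Required daily accumulation = 425 / 25.1 = 16.932 DD/day.
T = T_base + 16.932 = 14.7 + 16.932 = 31.632 ≈ 31.6 °C.

31.6 °C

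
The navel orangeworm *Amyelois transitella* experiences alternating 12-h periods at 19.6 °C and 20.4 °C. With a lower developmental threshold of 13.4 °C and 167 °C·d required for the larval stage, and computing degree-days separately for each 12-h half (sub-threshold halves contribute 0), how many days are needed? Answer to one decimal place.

Day half: max(0, 19.6 − 13.4) × 0.5 = 6.2 × 0.5 = 3.10 DD.
Night half: max(0, 20.4 − 13.4) × 0.5 = 7.0 × 0.5 = 3.50 DD.
Per 24 h: 6.60 DD/day.
Duration = 167 / 6.60 = 25.303 ≈ 25.3 days.

25.3 days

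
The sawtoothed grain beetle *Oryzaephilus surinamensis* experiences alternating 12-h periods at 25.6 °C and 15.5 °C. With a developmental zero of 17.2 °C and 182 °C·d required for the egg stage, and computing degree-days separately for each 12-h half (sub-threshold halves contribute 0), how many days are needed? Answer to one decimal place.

43.3 days

Day half: max(0, 25.6 − 17.2) × 0.5 = 8.4 × 0.5 = 4.20 DD.
Night half: max(0, 15.5 − 17.2) × 0.5 = 0.0 × 0.5 = 0.00 DD.
Per 24 h: 4.20 DD/day.
Duration = 182 / 4.20 = 43.333 ≈ 43.3 days.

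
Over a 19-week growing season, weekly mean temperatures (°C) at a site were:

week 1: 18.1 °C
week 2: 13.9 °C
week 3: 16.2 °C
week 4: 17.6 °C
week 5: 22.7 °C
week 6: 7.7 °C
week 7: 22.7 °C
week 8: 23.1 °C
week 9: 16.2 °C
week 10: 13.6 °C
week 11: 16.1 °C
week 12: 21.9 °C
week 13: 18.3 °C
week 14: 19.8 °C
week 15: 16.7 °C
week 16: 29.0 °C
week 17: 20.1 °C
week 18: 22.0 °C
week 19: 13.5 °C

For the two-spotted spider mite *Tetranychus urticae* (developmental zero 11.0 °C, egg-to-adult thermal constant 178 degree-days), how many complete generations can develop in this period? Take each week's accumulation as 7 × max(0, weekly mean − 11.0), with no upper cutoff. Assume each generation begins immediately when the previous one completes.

Weekly DD (7 × max(0, T̄ − 11.0)): 49.7, 20.3, 36.4, 46.2, 81.9, 0.0, 81.9, 84.7, 36.4, 18.2, 35.7, 76.3, 51.1, 61.6, 39.9, 126.0, 63.7, 77.0, 17.5.
Season total = 1004.5 DD.
Complete generations = ⌊1004.5 / 178⌋ = 5.

5 generations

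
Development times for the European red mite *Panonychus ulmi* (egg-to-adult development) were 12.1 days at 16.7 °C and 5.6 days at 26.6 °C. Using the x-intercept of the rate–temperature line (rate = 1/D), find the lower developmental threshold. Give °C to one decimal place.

8.2 °C

Linear rate model ⇒ the product D·(T − T_b) is constant across temperatures.
12.1·(16.7 − T_b) = 5.6·(26.6 − T_b)
T_b = (12.1·16.7 − 5.6·26.6) / (12.1 − 5.6) = 53.11 / 6.5 = 8.171 °C ≈ 8.2 °C.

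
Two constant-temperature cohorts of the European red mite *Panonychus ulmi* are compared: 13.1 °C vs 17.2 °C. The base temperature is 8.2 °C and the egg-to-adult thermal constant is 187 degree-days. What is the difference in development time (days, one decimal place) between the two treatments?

At 13.1 °C: 187 / (13.1 − 8.2) = 187 / 4.9 = 38.163 d.
At 17.2 °C: 187 / (17.2 − 8.2) = 187 / 9.0 = 20.778 d.
Difference = |38.163 − 20.778| = 17.385 ≈ 17.4 days.

17.4 days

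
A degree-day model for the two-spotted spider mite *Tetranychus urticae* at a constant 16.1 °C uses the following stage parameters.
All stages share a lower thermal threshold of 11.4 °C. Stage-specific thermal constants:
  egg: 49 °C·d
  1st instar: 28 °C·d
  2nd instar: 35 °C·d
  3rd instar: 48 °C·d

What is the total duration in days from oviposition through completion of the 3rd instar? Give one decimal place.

Daily accumulation at 16.1 °C = 16.1 − 11.4 = 4.7 DD/day.
Total K = 49 + 28 + 35 + 48 = 160 DD.
Total duration = 160 / 4.7 = 34.043 ≈ 34.0 days.

34.0 days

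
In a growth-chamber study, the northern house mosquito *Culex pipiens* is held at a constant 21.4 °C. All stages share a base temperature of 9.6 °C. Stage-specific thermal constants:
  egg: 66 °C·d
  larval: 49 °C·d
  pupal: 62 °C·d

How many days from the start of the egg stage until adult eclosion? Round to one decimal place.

15.0 days

Daily accumulation at 21.4 °C = 21.4 − 9.6 = 11.8 DD/day.
Total K = 66 + 49 + 62 = 177 DD.
Total duration = 177 / 11.8 = 15.000 ≈ 15.0 days.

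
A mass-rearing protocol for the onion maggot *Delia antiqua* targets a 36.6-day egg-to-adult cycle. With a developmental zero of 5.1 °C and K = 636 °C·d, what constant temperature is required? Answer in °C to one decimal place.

Required daily accumulation = 636 / 36.6 = 17.377 DD/day.
T = T_base + 17.377 = 5.1 + 17.377 = 22.477 ≈ 22.5 °C.

22.5 °C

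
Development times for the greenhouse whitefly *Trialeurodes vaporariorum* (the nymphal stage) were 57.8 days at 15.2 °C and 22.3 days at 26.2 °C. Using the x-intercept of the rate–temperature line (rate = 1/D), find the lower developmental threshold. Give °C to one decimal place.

Under the model K = D·(T − T_b), so D₁·(T₁ − T_b) = D₂·(T₂ − T_b).
57.8·(15.2 − T_b) = 22.3·(26.2 − T_b)
T_b = (57.8·15.2 − 22.3·26.2) / (57.8 − 22.3) = 294.30 / 35.5 = 8.290 °C ≈ 8.3 °C.

8.3 °C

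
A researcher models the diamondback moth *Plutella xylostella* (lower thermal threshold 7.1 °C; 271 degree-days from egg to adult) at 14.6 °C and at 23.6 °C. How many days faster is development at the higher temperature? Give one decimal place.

19.7 days

At 14.6 °C: 271 / (14.6 − 7.1) = 271 / 7.5 = 36.133 d.
At 23.6 °C: 271 / (23.6 − 7.1) = 271 / 16.5 = 16.424 d.
Difference = |36.133 − 16.424| = 19.709 ≈ 19.7 days.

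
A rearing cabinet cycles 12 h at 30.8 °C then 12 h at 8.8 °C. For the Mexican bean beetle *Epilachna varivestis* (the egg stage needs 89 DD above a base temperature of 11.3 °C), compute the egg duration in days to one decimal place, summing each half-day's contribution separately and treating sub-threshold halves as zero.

9.1 days

Day half: max(0, 30.8 − 11.3) × 0.5 = 19.5 × 0.5 = 9.75 DD.
Night half: max(0, 8.8 − 11.3) × 0.5 = 0.0 × 0.5 = 0.00 DD.
Per 24 h: 9.75 DD/day.
Duration = 89 / 9.75 = 9.128 ≈ 9.1 days.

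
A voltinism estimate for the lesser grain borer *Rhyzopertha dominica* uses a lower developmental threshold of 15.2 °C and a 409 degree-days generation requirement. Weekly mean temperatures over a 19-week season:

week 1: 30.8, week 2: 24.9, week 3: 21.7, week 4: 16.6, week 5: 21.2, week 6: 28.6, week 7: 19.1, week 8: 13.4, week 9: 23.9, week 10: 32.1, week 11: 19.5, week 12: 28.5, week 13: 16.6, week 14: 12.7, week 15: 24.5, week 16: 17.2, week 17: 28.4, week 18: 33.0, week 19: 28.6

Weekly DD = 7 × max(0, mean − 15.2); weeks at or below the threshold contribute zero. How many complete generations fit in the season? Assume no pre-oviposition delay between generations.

2 generations

Weekly DD (7 × max(0, T̄ − 15.2)): 109.2, 67.9, 45.5, 9.8, 42.0, 93.8, 27.3, 0.0, 60.9, 118.3, 30.1, 93.1, 9.8, 0.0, 65.1, 14.0, 92.4, 124.6, 93.8.
Season total = 1097.6 DD.
Complete generations = ⌊1097.6 / 409⌋ = 2.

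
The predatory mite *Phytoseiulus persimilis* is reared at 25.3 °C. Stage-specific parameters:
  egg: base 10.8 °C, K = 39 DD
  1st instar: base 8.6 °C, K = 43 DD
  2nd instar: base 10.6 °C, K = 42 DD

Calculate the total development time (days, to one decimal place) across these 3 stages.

egg: 39 / (25.3 − 10.8) = 39 / 14.5 = 2.690 d.
1st instar: 43 / (25.3 − 8.6) = 43 / 16.7 = 2.575 d.
2nd instar: 42 / (25.3 − 10.6) = 42 / 14.7 = 2.857 d.
Sum = 8.122 ≈ 8.1 days.

8.1 days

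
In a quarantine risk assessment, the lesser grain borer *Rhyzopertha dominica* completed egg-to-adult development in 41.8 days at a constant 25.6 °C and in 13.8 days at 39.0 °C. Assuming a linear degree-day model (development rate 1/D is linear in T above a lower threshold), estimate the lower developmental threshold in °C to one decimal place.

Equal thermal constants: D₁(T₁ − T_b) = D₂(T₂ − T_b).
41.8·(25.6 − T_b) = 13.8·(39.0 − T_b)
T_b = (41.8·25.6 − 13.8·39.0) / (41.8 − 13.8) = 531.88 / 28.0 = 18.996 °C ≈ 19.0 °C.

19.0 °C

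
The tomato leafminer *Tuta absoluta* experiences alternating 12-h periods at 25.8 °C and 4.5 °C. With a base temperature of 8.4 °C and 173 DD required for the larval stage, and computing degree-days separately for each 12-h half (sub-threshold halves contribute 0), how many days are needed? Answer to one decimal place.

19.9 days

Day half: max(0, 25.8 − 8.4) × 0.5 = 17.4 × 0.5 = 8.70 DD.
Night half: max(0, 4.5 − 8.4) × 0.5 = 0.0 × 0.5 = 0.00 DD.
Per 24 h: 8.70 DD/day.
Duration = 173 / 8.70 = 19.885 ≈ 19.9 days.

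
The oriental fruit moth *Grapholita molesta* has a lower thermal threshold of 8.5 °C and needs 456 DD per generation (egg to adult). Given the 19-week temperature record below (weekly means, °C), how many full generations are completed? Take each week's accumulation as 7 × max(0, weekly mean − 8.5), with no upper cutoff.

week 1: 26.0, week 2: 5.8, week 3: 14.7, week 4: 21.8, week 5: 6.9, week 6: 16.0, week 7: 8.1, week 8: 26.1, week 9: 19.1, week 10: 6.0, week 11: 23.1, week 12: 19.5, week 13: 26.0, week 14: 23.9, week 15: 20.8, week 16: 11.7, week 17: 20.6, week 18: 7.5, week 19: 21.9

Weekly DD (7 × max(0, T̄ − 8.5)): 122.5, 0.0, 43.4, 93.1, 0.0, 52.5, 0.0, 123.2, 74.2, 0.0, 102.2, 77.0, 122.5, 107.8, 86.1, 22.4, 84.7, 0.0, 93.8.
Season total = 1205.4 DD.
Complete generations = ⌊1205.4 / 456⌋ = 2.

2 generations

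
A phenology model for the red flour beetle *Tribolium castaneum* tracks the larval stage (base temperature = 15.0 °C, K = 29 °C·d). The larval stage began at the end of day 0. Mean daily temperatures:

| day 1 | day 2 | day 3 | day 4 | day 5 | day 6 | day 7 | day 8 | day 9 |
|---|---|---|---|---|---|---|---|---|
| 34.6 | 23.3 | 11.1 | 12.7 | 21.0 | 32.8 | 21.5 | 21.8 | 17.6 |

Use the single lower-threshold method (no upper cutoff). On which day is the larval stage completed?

Daily DD above 15.0 °C: 19.6, 8.3, 0.0, 0.0, 6.0, 17.8, 6.5, 6.8, 2.6.
Cumulative: 19.6, 27.9, 27.9, 27.9, 33.9, 51.7, 58.2, 65.0, 67.6.
The total first reaches 29 DD on day 5.

day 5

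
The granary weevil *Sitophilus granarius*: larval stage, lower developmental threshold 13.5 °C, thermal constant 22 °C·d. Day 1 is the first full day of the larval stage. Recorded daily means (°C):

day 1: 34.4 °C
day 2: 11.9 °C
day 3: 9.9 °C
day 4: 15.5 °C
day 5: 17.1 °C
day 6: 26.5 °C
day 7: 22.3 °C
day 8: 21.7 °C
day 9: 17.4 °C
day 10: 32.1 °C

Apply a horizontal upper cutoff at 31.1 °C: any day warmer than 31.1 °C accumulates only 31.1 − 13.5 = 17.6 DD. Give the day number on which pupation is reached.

day 5

Daily DD above 13.5 °C (capped at 17.6): 17.6, 0.0, 0.0, 2.0, 3.6, 13.0, 8.8, 8.2, 3.9, 17.6.
Cumulative: 17.6, 17.6, 17.6, 19.6, 23.2, 36.2, 45.0, 53.2, 57.1, 74.7.
The total first reaches 22 DD on day 5.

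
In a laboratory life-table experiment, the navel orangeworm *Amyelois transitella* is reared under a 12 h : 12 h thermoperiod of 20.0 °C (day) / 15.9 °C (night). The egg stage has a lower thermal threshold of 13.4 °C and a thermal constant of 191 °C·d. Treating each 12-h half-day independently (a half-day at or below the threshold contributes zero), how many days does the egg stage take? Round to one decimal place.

Day half: max(0, 20.0 − 13.4) × 0.5 = 6.6 × 0.5 = 3.30 DD.
Night half: max(0, 15.9 − 13.4) × 0.5 = 2.5 × 0.5 = 1.25 DD.
Per 24 h: 4.55 DD/day.
Duration = 191 / 4.55 = 41.978 ≈ 42.0 days.

42.0 days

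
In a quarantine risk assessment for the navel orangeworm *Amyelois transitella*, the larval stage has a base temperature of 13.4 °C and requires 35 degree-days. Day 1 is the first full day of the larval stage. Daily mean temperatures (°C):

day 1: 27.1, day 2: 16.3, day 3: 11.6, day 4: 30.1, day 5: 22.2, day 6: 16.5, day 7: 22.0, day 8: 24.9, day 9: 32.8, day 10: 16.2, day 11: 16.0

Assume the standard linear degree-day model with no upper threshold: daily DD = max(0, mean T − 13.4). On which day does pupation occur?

Daily DD above 13.4 °C: 13.7, 2.9, 0.0, 16.7, 8.8, 3.1, 8.6, 11.5, 19.4, 2.8, 2.6.
Cumulative: 13.7, 16.6, 16.6, 33.3, 42.1, 45.2, 53.8, 65.3, 84.7, 87.5, 90.1.
The total first reaches 35 DD on day 5.

day 5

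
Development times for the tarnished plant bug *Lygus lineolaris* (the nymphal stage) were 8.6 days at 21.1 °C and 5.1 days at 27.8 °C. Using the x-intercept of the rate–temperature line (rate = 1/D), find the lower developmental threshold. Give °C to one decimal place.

Linear rate model ⇒ the product D·(T − T_b) is constant across temperatures.
8.6·(21.1 − T_b) = 5.1·(27.8 − T_b)
T_b = (8.6·21.1 − 5.1·27.8) / (8.6 − 5.1) = 39.68 / 3.5 = 11.337 °C ≈ 11.3 °C.

11.3 °C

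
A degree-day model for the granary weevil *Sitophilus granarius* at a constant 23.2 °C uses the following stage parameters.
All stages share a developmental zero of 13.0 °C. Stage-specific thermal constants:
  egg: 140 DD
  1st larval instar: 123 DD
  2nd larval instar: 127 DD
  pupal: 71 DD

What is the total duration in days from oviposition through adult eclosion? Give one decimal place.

45.2 days

Daily accumulation at 23.2 °C = 23.2 − 13.0 = 10.2 DD/day.
Total K = 140 + 123 + 127 + 71 = 461 DD.
Total duration = 461 / 10.2 = 45.196 ≈ 45.2 days.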